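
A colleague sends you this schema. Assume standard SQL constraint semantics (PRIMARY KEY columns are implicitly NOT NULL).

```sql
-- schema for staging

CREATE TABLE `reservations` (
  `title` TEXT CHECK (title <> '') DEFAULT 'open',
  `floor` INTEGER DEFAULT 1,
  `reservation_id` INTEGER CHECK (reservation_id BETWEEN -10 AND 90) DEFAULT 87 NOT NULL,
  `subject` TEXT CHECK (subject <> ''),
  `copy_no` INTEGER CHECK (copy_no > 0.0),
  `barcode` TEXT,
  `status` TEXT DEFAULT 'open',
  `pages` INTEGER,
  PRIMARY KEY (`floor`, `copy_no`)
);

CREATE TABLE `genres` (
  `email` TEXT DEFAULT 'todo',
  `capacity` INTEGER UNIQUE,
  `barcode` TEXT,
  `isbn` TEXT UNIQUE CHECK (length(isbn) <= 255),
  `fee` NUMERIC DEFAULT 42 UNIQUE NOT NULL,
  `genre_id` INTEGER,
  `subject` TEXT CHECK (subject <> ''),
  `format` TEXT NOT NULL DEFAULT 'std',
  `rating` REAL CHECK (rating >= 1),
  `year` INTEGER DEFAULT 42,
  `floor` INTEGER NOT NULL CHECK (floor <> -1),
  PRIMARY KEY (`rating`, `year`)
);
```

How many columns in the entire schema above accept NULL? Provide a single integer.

11

reservations: 5 nullable (title, subject, barcode, status, pages — PK (floor, copy_no) and explicit NOT NULL columns excluded).
genres: 6 nullable (email, capacity, barcode, isbn, genre_id, subject — PK (rating, year) and explicit NOT NULL columns excluded).
Total: 5 + 6 = 11.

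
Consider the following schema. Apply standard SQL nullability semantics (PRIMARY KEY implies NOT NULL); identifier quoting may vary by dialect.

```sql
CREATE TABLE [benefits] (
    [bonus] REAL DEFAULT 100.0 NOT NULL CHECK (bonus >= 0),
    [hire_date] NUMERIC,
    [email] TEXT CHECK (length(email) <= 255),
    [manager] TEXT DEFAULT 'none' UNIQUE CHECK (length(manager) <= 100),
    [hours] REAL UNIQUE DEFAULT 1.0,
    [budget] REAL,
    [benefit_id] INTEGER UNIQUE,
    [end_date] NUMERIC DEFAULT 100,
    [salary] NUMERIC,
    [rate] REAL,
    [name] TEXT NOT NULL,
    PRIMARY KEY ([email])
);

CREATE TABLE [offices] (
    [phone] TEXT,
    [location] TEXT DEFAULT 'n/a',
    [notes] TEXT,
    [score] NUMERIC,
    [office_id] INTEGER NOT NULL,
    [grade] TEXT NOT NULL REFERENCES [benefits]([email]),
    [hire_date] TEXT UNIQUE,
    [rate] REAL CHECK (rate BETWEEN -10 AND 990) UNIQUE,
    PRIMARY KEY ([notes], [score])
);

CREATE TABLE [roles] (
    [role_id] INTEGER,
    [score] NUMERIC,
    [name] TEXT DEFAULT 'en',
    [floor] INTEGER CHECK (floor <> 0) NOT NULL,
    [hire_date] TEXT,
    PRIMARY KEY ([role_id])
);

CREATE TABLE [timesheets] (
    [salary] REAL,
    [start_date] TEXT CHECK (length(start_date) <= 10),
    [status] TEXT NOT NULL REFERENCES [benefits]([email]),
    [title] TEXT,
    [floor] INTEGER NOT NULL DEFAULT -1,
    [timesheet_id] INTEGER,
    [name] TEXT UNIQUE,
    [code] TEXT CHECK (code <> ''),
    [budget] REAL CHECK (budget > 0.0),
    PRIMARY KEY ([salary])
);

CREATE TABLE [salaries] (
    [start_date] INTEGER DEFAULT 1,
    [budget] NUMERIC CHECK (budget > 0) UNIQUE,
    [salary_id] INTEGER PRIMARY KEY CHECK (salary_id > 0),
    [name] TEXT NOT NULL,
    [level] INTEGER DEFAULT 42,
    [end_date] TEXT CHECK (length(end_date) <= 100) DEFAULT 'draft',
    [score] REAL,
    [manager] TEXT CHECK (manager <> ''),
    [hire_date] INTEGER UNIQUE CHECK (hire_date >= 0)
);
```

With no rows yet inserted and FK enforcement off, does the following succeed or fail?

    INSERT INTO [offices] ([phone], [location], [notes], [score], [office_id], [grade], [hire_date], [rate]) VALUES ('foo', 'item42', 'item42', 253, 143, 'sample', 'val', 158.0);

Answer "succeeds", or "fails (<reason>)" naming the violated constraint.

NOT NULL columns: grade is supplied; notes is supplied; office_id is supplied; score is supplied.
CHECK constraints: 158.0 satisfies (rate BETWEEN -10 AND 990).
No constraint is violated.

succeeds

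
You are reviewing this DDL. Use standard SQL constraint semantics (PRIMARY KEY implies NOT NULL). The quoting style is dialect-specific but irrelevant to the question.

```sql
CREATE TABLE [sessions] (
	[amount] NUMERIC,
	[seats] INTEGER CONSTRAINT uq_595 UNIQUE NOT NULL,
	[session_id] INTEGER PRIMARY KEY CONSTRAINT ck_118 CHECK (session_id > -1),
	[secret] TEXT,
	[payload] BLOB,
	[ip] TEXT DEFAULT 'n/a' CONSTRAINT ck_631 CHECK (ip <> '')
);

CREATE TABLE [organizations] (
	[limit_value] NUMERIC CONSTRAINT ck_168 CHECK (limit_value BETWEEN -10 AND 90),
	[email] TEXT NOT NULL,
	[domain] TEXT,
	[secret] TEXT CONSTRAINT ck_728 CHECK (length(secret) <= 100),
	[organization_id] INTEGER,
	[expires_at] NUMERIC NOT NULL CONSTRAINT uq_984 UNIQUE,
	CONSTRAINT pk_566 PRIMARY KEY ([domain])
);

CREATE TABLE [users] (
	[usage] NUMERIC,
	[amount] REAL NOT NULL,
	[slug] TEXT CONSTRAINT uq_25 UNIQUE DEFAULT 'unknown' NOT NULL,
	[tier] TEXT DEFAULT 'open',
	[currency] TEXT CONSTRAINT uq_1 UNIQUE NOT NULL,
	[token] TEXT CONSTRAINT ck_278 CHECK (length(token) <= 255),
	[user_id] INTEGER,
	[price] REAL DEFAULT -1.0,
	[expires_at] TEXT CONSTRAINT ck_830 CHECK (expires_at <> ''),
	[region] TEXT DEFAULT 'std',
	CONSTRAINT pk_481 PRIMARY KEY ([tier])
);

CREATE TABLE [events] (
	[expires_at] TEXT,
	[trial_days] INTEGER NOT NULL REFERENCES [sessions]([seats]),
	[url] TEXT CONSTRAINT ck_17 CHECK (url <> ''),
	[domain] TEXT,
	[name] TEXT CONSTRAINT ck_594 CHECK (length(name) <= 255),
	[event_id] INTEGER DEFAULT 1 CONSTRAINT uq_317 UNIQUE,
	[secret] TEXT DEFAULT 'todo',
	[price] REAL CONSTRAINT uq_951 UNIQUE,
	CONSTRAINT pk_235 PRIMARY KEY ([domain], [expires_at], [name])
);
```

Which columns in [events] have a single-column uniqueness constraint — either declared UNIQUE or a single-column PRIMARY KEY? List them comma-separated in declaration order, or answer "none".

event_id, price

- expires_at: part of a composite PRIMARY KEY — only the tuple is unique, not this column on its own.
- trial_days: no UNIQUE or single-column PK constraint.
- url: no UNIQUE or single-column PK constraint.
- domain: part of a composite PRIMARY KEY — only the tuple is unique, not this column on its own.
- name: part of a composite PRIMARY KEY — only the tuple is unique, not this column on its own.
- event_id: declared UNIQUE → unique.
- secret: no UNIQUE or single-column PK constraint.
- price: declared UNIQUE → unique.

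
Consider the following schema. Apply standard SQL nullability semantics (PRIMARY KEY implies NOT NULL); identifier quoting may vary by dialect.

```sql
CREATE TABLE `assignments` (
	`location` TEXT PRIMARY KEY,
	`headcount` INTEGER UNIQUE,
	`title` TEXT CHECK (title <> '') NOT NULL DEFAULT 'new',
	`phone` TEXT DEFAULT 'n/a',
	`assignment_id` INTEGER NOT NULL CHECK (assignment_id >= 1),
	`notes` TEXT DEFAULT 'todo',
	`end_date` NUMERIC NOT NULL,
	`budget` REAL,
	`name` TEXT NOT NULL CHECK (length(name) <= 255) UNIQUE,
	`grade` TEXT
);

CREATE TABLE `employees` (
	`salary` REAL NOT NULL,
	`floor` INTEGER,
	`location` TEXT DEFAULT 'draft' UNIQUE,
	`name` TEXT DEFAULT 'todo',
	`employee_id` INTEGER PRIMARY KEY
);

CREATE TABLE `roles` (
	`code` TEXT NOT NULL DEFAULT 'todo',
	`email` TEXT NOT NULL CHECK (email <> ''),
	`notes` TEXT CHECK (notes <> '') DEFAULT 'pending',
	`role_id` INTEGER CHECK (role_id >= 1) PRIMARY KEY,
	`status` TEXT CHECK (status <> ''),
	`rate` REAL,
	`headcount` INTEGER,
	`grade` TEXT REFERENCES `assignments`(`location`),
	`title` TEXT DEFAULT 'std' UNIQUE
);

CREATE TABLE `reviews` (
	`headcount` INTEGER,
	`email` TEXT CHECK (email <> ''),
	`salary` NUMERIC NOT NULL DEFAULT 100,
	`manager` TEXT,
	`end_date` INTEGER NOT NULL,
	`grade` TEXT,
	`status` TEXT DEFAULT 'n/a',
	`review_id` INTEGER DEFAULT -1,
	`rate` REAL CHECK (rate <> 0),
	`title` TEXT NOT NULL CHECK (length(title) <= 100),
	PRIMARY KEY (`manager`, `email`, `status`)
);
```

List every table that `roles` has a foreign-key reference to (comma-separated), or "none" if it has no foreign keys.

assignments

- grade REFERENCES assignments(location).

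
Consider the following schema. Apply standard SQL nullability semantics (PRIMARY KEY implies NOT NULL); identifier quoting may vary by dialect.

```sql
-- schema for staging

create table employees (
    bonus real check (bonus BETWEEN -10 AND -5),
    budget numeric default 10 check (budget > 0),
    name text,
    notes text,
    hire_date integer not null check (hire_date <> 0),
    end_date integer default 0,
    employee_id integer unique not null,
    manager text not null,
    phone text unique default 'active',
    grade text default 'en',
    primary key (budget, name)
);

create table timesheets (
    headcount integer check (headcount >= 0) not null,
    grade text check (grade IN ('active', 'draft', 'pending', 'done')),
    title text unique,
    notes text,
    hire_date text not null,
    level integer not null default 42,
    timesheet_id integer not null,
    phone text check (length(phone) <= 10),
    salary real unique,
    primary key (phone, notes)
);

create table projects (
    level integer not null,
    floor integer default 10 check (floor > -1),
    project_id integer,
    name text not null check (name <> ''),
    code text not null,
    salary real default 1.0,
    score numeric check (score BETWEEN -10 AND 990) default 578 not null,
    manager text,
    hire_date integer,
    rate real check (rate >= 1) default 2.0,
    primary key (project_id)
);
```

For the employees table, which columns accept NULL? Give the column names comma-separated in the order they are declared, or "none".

bonus, notes, end_date, phone, grade

- bonus: CHECK does not forbid NULL (a CHECK constraint passes when its expression is NULL) → nullable.
- budget: part of the PRIMARY KEY, which implies NOT NULL → not nullable.
- name: part of the PRIMARY KEY, which implies NOT NULL → not nullable.
- notes: no NOT NULL constraint applies → nullable.
- hire_date: declared NOT NULL → not nullable.
- end_date: DEFAULT only fills an omitted column; an explicit NULL is still allowed → nullable.
- employee_id: declared NOT NULL → not nullable.
- manager: declared NOT NULL → not nullable.
- phone: UNIQUE does not imply NOT NULL → nullable.
- grade: DEFAULT only fills an omitted column; an explicit NULL is still allowed → nullable.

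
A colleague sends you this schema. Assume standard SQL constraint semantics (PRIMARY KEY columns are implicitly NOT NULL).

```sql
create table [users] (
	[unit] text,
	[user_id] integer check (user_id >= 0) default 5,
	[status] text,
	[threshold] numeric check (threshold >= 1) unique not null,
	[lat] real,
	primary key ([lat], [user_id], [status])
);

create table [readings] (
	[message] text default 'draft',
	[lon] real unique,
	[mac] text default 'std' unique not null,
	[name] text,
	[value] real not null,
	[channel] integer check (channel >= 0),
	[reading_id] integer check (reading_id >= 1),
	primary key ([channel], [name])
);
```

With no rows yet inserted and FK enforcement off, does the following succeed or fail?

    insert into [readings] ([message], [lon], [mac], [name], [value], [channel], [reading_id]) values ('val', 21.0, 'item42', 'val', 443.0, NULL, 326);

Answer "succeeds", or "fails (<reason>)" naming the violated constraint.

fails (NOT NULL on channel)

channel is explicitly set to NULL, but channel is part of the PRIMARY KEY (implied NOT NULL).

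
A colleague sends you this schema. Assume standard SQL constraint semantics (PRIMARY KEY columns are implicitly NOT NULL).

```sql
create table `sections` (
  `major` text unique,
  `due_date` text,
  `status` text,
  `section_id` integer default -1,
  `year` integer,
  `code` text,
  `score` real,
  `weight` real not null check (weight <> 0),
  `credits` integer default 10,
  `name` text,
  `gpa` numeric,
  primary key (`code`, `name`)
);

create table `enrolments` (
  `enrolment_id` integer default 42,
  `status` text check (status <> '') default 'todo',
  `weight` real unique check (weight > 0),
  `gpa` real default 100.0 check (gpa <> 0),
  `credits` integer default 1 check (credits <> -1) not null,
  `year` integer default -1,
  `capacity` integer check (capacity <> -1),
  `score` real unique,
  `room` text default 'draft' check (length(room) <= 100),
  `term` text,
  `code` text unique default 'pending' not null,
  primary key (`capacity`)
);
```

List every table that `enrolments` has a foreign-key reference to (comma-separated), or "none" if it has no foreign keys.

none

No column in enrolments has a REFERENCES clause.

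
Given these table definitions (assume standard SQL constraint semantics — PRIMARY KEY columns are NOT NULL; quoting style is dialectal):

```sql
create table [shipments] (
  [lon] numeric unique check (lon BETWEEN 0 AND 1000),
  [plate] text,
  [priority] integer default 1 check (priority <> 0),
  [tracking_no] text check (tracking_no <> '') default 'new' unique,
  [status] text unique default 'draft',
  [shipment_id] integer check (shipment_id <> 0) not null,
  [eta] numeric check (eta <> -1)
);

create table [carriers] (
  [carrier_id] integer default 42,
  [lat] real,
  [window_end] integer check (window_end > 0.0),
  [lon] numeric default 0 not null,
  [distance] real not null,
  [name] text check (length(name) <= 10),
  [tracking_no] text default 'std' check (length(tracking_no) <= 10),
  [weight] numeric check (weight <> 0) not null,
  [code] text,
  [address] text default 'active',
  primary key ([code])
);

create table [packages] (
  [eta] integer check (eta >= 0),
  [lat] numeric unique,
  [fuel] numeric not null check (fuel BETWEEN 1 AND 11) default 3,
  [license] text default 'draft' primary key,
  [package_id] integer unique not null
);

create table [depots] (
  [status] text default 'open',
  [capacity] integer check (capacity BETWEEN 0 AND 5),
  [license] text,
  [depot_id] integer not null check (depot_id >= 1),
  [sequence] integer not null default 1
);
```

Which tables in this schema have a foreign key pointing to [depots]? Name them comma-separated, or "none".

none

No REFERENCES clause anywhere in the schema names depots.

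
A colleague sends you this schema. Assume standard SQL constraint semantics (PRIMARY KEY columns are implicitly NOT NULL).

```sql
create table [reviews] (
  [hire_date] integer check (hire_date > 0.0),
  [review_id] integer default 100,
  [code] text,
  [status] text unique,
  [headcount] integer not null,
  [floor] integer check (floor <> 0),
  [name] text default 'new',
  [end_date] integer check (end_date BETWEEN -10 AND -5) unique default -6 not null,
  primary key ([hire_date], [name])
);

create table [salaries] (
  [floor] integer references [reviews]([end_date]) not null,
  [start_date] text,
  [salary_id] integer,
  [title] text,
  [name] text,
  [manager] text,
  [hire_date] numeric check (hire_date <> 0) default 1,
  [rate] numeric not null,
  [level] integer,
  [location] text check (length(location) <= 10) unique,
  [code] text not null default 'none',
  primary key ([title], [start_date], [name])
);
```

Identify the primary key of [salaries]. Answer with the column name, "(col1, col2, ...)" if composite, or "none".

(title, start_date, name)

A table-level PRIMARY KEY clause names 3 columns: title, start_date, name.
This is a composite key — the combination is unique, not each column individually.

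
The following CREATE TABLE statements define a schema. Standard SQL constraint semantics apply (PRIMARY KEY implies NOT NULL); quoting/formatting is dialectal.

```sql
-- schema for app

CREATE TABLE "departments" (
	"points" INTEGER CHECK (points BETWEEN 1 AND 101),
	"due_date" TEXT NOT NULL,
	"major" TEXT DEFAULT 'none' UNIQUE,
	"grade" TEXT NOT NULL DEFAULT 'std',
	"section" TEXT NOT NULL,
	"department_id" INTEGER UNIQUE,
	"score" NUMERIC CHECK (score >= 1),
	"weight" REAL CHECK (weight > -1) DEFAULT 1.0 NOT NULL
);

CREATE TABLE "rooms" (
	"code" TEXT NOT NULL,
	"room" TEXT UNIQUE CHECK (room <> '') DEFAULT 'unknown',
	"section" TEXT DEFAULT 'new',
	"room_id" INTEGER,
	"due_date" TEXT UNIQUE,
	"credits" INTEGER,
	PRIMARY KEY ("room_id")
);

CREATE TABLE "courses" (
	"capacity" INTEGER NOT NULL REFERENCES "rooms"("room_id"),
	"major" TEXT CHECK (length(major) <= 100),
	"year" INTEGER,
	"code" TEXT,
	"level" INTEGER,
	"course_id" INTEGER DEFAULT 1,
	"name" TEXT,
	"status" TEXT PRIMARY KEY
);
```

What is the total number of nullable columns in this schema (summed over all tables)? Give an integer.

departments: 4 nullable (points, major, department_id, score — PK none and explicit NOT NULL columns excluded).
rooms: 4 nullable (room, section, due_date, credits — PK (room_id) and explicit NOT NULL columns excluded).
courses: 6 nullable (major, year, code, level, course_id, name — PK (status) and explicit NOT NULL columns excluded).
Total: 4 + 4 + 6 = 14.

14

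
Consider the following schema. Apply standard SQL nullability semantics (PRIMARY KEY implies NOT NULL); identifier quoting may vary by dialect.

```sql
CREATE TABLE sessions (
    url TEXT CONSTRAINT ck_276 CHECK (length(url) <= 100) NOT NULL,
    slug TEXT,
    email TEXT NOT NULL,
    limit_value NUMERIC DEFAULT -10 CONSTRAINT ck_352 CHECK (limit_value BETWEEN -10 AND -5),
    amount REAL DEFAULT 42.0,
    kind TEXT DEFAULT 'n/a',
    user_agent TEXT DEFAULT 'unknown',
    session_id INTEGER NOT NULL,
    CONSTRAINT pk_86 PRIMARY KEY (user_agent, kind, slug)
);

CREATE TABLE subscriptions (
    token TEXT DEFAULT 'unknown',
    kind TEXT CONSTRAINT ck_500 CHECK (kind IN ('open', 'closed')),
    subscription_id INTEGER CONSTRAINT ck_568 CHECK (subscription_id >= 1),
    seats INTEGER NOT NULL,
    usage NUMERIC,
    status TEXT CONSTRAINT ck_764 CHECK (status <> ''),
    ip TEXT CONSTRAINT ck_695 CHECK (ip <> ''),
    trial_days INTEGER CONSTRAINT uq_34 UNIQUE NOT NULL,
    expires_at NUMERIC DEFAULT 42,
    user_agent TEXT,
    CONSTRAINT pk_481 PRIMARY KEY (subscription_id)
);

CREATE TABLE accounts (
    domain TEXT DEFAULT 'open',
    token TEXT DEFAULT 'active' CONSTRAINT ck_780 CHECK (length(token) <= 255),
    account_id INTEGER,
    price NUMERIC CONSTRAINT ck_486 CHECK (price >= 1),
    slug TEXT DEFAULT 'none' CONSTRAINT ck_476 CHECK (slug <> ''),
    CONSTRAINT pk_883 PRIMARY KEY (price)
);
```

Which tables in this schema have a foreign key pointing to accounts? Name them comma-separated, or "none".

none

No REFERENCES clause anywhere in the schema names accounts.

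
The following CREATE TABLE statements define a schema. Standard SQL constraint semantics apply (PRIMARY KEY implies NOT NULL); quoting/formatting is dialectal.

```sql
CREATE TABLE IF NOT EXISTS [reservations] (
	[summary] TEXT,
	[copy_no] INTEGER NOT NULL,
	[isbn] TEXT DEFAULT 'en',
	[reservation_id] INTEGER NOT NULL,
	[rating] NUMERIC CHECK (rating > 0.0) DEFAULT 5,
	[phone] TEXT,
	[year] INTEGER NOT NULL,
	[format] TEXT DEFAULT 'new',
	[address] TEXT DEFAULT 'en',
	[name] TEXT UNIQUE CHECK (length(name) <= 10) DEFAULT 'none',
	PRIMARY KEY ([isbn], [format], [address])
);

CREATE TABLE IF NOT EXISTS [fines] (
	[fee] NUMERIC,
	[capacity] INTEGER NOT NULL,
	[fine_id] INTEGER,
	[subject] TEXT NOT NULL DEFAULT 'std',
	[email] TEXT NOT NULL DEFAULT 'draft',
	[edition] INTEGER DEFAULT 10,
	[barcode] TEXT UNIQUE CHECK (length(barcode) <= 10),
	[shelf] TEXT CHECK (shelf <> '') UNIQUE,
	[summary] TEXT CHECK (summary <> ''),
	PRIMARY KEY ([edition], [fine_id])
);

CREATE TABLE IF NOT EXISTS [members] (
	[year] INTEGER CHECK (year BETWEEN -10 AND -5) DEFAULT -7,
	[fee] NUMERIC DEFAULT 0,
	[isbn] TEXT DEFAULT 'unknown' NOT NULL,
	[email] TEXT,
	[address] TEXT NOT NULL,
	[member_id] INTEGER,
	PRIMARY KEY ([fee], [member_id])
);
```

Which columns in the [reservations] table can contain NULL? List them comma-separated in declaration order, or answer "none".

summary, rating, phone, name

- summary: no NOT NULL constraint applies → nullable.
- copy_no: declared NOT NULL → not nullable.
- isbn: part of the PRIMARY KEY, which implies NOT NULL → not nullable.
- reservation_id: declared NOT NULL → not nullable.
- rating: CHECK does not forbid NULL (a CHECK constraint passes when its expression is NULL) → nullable.
- phone: no NOT NULL constraint applies → nullable.
- year: declared NOT NULL → not nullable.
- format: part of the PRIMARY KEY, which implies NOT NULL → not nullable.
- address: part of the PRIMARY KEY, which implies NOT NULL → not nullable.
- name: CHECK does not forbid NULL (a CHECK constraint passes when its expression is NULL) → nullable.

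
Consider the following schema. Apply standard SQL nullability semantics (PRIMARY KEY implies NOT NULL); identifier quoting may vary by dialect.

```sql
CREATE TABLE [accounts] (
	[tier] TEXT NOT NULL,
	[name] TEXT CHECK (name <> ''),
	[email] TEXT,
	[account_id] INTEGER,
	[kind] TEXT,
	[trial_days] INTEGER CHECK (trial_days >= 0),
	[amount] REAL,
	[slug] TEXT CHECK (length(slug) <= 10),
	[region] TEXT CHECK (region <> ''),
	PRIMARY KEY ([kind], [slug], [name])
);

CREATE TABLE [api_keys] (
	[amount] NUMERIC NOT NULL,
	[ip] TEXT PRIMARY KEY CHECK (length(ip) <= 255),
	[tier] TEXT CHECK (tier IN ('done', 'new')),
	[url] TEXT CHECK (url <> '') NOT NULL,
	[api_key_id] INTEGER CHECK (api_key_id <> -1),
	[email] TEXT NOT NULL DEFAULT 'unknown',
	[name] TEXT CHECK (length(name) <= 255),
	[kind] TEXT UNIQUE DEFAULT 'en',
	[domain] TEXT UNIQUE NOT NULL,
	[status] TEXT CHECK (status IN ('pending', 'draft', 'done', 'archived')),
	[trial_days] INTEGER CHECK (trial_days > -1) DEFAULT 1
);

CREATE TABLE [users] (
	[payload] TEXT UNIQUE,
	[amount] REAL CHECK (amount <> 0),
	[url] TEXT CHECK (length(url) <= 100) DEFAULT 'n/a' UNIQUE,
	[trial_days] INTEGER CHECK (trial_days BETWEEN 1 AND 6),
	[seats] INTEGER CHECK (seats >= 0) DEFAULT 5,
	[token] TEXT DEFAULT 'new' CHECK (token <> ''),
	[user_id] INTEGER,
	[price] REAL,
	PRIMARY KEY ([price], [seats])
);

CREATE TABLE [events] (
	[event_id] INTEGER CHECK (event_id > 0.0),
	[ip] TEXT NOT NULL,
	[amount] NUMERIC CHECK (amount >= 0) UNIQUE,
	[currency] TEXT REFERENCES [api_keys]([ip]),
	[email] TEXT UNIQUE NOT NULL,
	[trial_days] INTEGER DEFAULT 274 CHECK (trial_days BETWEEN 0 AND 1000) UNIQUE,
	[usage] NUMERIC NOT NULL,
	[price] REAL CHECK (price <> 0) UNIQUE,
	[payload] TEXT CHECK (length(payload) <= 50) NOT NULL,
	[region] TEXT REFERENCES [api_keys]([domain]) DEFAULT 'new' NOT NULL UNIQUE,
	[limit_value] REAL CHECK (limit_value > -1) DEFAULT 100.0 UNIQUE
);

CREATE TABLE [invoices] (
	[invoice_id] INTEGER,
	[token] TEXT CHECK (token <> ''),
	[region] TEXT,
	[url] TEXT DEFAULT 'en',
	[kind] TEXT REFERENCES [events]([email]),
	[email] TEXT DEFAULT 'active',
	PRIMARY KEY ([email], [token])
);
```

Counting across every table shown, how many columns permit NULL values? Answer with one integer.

accounts: 5 nullable (email, account_id, trial_days, amount, region — PK (kind, slug, name) and explicit NOT NULL columns excluded).
api_keys: 6 nullable (tier, api_key_id, name, kind, status, trial_days — PK (ip) and explicit NOT NULL columns excluded).
users: 6 nullable (payload, amount, url, trial_days, token, user_id — PK (price, seats) and explicit NOT NULL columns excluded).
events: 6 nullable (event_id, amount, currency, trial_days, price, limit_value — PK none and explicit NOT NULL columns excluded).
invoices: 4 nullable (invoice_id, region, url, kind — PK (email, token) and explicit NOT NULL columns excluded).
Total: 5 + 6 + 6 + 6 + 4 = 27.

27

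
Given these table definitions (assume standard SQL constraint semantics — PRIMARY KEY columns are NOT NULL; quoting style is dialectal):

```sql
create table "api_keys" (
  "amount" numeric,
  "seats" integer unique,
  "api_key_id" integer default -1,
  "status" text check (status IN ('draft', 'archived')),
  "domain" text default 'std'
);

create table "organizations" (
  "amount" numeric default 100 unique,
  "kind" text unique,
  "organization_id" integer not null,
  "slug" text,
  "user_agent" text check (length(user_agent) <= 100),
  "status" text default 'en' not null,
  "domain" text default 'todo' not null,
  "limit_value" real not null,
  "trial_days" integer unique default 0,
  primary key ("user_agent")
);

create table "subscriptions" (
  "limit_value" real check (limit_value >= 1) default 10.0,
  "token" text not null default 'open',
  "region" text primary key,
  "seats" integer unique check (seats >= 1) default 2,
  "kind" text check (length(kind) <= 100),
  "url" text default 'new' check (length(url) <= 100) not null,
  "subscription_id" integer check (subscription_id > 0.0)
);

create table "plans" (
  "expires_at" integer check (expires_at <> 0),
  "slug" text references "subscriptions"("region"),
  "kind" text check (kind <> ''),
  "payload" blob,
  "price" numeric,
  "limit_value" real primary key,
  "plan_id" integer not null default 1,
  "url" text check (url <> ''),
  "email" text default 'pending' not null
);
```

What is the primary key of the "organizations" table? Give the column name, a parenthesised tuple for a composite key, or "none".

user_agent is declared PRIMARY KEY as a table-level PRIMARY KEY clause.

user_agent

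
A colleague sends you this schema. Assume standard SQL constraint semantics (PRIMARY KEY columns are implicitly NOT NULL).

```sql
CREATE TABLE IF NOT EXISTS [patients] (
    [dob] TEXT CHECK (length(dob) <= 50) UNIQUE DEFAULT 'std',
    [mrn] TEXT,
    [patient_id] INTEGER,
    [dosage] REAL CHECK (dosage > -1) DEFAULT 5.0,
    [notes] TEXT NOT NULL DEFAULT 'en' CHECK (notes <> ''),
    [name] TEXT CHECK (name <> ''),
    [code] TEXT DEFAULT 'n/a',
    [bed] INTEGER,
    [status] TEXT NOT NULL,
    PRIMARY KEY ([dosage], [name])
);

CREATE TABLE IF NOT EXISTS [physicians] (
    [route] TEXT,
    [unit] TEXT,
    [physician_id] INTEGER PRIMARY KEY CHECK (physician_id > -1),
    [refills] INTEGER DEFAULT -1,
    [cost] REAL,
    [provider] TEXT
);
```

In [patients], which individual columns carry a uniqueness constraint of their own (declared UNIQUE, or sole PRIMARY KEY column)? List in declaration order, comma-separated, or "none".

dob

- dob: declared UNIQUE → unique.
- mrn: no UNIQUE or single-column PK constraint.
- patient_id: no UNIQUE or single-column PK constraint.
- dosage: part of a composite PRIMARY KEY — only the tuple is unique, not this column on its own.
- notes: no UNIQUE or single-column PK constraint.
- name: part of a composite PRIMARY KEY — only the tuple is unique, not this column on its own.
- code: no UNIQUE or single-column PK constraint.
- bed: no UNIQUE or single-column PK constraint.
- status: no UNIQUE or single-column PK constraint.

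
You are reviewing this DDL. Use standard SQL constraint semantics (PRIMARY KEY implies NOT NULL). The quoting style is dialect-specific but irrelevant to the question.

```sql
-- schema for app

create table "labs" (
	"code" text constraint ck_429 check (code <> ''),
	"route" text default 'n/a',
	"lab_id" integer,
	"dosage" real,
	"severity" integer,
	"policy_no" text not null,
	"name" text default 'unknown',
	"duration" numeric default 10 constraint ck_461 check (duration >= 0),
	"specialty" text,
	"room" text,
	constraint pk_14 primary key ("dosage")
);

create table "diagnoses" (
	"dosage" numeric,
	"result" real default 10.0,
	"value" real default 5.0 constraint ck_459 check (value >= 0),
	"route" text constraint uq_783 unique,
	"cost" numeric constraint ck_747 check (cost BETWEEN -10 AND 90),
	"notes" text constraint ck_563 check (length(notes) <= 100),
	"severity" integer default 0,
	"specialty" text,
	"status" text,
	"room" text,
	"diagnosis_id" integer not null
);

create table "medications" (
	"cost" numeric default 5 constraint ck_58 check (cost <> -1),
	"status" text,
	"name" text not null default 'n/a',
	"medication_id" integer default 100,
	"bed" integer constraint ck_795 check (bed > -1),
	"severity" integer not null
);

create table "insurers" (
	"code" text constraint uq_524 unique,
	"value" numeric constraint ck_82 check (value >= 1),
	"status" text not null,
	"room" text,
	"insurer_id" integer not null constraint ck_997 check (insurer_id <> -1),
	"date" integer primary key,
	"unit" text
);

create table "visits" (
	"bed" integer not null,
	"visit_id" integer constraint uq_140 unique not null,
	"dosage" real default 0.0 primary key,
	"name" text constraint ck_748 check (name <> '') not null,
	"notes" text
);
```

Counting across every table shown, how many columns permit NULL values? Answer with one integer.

27

labs: 8 nullable (code, route, lab_id, severity, name, duration, specialty, room — PK (dosage) and explicit NOT NULL columns excluded).
diagnoses: 10 nullable (dosage, result, value, route, cost, notes, severity, specialty, status, room — PK none and explicit NOT NULL columns excluded).
medications: 4 nullable (cost, status, medication_id, bed — PK none and explicit NOT NULL columns excluded).
insurers: 4 nullable (code, value, room, unit — PK (date) and explicit NOT NULL columns excluded).
visits: 1 nullable (notes — PK (dosage) and explicit NOT NULL columns excluded).
Total: 8 + 10 + 4 + 4 + 1 = 27.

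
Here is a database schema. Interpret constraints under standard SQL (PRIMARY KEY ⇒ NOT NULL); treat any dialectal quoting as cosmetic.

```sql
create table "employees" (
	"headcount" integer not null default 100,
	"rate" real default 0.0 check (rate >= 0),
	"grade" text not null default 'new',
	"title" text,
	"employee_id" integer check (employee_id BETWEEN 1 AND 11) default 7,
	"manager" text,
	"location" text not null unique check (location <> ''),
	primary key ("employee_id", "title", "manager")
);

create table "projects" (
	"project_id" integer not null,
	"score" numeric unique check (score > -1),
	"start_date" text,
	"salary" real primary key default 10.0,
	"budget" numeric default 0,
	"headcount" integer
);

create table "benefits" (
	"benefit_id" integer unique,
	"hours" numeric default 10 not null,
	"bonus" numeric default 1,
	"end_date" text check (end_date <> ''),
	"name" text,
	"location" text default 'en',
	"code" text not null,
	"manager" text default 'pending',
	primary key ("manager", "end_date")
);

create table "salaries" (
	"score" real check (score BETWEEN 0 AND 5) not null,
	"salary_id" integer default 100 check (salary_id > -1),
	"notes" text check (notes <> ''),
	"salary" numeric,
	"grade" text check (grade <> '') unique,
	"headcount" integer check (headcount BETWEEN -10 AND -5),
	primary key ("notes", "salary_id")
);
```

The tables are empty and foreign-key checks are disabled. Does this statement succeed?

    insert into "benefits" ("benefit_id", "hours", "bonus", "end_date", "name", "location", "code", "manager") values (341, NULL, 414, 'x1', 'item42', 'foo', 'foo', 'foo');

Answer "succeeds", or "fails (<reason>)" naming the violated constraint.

fails (NOT NULL on hours)

hours is explicitly set to NULL, but hours is declared NOT NULL.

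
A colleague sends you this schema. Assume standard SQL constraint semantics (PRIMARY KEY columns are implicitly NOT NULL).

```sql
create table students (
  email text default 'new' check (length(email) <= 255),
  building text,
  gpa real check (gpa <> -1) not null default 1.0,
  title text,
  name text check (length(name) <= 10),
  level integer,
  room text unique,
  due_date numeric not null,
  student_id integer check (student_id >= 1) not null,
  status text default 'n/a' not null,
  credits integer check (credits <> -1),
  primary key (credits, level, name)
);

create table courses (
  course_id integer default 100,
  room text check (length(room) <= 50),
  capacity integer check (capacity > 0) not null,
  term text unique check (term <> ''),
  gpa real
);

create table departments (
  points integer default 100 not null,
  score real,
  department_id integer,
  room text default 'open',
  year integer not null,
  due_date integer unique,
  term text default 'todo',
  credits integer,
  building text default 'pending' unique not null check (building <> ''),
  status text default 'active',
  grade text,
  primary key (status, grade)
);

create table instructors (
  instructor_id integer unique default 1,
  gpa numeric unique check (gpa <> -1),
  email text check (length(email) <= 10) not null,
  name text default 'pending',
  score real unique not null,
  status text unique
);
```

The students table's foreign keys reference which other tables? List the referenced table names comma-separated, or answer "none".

No column in students has a REFERENCES clause.

none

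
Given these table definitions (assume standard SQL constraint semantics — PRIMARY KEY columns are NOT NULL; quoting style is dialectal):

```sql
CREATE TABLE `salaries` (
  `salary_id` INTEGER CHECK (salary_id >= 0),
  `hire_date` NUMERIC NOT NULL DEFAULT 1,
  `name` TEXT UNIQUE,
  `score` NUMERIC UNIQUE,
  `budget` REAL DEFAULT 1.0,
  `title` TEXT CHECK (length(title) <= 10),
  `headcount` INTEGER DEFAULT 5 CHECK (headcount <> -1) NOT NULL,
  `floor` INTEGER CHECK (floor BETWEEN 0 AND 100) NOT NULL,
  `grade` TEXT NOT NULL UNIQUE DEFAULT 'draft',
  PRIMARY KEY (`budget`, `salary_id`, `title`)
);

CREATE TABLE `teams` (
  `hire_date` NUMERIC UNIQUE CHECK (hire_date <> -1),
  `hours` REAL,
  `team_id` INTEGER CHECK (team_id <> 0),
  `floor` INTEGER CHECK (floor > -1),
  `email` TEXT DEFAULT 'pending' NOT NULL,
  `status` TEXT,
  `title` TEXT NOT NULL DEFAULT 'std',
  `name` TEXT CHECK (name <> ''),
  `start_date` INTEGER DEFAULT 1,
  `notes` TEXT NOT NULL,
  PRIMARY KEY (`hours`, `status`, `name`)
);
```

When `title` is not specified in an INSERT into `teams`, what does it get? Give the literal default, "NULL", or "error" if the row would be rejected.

'std'

title has an explicit DEFAULT 'std'.
When the column is omitted from an INSERT, that default is used.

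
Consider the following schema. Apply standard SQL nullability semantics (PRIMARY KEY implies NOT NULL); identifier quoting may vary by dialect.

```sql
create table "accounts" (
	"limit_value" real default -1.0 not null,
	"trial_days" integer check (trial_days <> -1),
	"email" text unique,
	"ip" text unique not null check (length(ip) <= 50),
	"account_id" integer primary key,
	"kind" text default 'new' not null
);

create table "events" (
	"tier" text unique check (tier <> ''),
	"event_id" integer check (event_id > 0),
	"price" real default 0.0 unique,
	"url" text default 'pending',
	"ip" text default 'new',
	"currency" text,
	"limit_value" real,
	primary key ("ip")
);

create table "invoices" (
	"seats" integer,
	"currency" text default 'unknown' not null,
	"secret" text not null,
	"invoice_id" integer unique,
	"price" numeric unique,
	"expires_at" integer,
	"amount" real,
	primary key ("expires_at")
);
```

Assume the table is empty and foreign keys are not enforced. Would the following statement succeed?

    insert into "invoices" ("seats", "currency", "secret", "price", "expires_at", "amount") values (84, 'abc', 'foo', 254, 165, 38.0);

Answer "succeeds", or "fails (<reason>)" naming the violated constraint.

NOT NULL columns: currency is supplied; expires_at is supplied; secret is supplied.
No constraint is violated.

succeeds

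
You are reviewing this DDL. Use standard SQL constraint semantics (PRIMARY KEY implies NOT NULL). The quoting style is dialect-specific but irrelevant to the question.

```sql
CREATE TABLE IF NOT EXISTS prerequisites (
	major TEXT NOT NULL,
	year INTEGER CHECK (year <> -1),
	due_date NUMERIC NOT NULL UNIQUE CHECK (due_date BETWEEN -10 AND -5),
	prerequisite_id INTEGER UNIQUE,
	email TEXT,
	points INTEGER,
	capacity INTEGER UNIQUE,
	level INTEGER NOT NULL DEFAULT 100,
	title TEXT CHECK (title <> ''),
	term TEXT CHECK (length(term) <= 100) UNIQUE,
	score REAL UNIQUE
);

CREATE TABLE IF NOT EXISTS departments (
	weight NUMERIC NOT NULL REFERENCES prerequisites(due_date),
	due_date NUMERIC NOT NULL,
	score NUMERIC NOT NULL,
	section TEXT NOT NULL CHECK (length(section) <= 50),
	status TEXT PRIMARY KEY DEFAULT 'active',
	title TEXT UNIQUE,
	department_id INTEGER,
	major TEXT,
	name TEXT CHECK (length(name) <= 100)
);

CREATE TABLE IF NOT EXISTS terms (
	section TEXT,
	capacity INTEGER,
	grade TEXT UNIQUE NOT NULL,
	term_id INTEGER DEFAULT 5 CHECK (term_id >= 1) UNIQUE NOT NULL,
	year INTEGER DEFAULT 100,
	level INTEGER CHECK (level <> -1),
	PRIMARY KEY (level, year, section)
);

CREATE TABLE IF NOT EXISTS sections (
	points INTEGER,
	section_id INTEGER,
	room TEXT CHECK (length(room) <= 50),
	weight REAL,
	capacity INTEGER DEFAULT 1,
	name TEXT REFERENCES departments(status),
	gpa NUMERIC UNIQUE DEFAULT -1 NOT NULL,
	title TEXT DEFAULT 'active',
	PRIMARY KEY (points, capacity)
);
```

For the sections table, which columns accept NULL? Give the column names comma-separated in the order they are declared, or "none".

section_id, room, weight, name, title

- points: part of the PRIMARY KEY, which implies NOT NULL → not nullable.
- section_id: no NOT NULL constraint applies → nullable.
- room: CHECK does not forbid NULL (a CHECK constraint passes when its expression is NULL) → nullable.
- weight: no NOT NULL constraint applies → nullable.
- capacity: part of the PRIMARY KEY, which implies NOT NULL → not nullable.
- name: a foreign key column may be NULL unless separately constrained → nullable.
- gpa: declared NOT NULL → not nullable.
- title: DEFAULT only fills an omitted column; an explicit NULL is still allowed → nullable.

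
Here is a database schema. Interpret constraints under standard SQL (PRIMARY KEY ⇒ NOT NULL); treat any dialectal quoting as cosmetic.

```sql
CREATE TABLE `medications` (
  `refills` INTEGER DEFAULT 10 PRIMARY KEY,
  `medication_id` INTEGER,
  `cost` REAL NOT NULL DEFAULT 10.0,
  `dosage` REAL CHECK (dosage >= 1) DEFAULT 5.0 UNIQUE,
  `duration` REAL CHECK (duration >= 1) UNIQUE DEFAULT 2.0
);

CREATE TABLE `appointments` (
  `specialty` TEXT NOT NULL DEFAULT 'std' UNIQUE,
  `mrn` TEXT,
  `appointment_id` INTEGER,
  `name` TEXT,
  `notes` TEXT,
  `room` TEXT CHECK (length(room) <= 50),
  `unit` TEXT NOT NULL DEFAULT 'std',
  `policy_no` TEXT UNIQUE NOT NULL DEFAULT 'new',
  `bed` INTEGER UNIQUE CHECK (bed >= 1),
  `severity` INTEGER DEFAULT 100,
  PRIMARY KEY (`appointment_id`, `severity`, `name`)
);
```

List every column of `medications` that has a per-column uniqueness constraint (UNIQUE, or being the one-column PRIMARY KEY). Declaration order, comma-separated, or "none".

- refills: single-column PRIMARY KEY → unique.
- medication_id: no UNIQUE or single-column PK constraint.
- cost: no UNIQUE or single-column PK constraint.
- dosage: declared UNIQUE → unique.
- duration: declared UNIQUE → unique.

refills, dosage, duration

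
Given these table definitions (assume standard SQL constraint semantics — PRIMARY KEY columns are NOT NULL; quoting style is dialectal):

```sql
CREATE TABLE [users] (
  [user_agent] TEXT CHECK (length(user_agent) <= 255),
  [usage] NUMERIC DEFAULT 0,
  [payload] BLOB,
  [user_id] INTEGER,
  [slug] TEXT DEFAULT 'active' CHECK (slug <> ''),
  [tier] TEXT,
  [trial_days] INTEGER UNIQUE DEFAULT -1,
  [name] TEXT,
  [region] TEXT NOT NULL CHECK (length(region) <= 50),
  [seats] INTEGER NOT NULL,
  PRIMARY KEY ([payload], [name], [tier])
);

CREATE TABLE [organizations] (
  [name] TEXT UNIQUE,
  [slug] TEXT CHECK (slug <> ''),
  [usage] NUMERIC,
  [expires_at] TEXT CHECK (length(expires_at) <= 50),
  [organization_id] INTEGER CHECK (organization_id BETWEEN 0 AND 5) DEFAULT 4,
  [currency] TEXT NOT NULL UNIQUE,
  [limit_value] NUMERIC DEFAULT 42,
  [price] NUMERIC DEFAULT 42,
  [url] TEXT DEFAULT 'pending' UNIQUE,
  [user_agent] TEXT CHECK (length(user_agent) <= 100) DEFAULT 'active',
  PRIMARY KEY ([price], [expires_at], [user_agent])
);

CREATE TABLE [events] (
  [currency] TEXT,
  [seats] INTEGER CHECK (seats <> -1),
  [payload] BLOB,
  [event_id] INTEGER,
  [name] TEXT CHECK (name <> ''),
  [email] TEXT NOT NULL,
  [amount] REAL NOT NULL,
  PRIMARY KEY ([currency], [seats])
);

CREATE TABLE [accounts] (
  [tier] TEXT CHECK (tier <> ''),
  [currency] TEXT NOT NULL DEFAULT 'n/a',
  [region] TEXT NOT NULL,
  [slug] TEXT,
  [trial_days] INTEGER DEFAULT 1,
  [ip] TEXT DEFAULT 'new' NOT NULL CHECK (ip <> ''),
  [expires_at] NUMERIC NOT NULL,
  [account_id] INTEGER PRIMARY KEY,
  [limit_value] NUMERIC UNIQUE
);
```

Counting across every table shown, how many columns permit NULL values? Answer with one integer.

users: 5 nullable (user_agent, usage, user_id, slug, trial_days — PK (payload, name, tier) and explicit NOT NULL columns excluded).
organizations: 6 nullable (name, slug, usage, organization_id, limit_value, url — PK (price, expires_at, user_agent) and explicit NOT NULL columns excluded).
events: 3 nullable (payload, event_id, name — PK (currency, seats) and explicit NOT NULL columns excluded).
accounts: 4 nullable (tier, slug, trial_days, limit_value — PK (account_id) and explicit NOT NULL columns excluded).
Total: 5 + 6 + 3 + 4 = 18.

18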